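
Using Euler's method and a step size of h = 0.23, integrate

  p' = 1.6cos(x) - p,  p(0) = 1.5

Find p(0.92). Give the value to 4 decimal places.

Euler: p_{n+1} = p_n + h·f(x_n, p_n).
x=0.000000, p=1.500000: f=0.100000 → p ← 1.500000 + 0.23·0.100000 = 1.523000
x=0.230000, p=1.523000: f=0.034866 → p ← 1.523000 + 0.23·0.034866 = 1.531019
x=0.460000, p=1.531019: f=-0.097335 → p ← 1.531019 + 0.23·(-0.097335) = 1.508632
x=0.690000, p=1.508632: f=-0.274639 → p ← 1.508632 + 0.23·(-0.274639) = 1.445465
p(0.92) ≈ 1.4455

1.4455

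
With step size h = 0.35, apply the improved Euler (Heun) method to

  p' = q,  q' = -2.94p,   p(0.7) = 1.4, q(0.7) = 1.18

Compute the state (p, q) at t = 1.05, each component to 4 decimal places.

Heun on (p,q): k1 = f(t_n, state_n); k2 = f(t_n + h, state_n + h·k1); state_{n+1} = state_n + (h/2)·(k1 + k2).
0.700000: (1.400000, 1.180000)
  k1 = (1.180000, -4.116000)
  predictor → (1.813000, -0.260600)
  k2 = (-0.260600, -5.330220)
  → (1.560895, -0.473089)
(p(1.05), q(1.05)) ≈ (1.5609, -0.4731)

1.5609, -0.4731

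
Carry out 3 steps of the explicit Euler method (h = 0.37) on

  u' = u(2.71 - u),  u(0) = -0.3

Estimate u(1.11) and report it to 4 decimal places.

Euler: u_{n+1} = u_n + h·f(t_n, u_n).
t=0.000000, u=-0.300000: f=-0.903000 → u ← -0.300000 + 0.37·(-0.903000) = -0.634110
t=0.370000, u=-0.634110: f=-2.120534 → u ← -0.634110 + 0.37·(-2.120534) = -1.418707
t=0.740000, u=-1.418707: f=-5.857428 → u ← -1.418707 + 0.37·(-5.857428) = -3.585956
u(1.11) ≈ -3.5860

-3.5860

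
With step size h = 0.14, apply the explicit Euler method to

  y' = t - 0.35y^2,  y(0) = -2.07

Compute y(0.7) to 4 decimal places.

-3.5020

Euler: y_{n+1} = y_n + h·f(t_n, y_n).
t=0.000000, y=-2.070000: f=-1.499715 → y ← -2.070000 + 0.14·(-1.499715) = -2.279960
t=0.140000, y=-2.279960: f=-1.679376 → y ← -2.279960 + 0.14·(-1.679376) = -2.515073
t=0.280000, y=-2.515073: f=-1.933957 → y ← -2.515073 + 0.14·(-1.933957) = -2.785827
t=0.420000, y=-2.785827: f=-2.296291 → y ← -2.785827 + 0.14·(-2.296291) = -3.107307
t=0.560000, y=-3.107307: f=-2.819376 → y ← -3.107307 + 0.14·(-2.819376) = -3.502020
y(0.7) ≈ -3.5020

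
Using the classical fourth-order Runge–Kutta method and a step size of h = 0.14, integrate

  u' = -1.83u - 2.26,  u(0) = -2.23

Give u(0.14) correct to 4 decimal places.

-2.0051

RK4: k1 = f(x_n, u_n); k2 = f(x_n + h/2, u_n + (h/2)·k1); k3 = f(x_n + h/2, u_n + (h/2)·k2); k4 = f(x_n + h, u_n + h·k3); u_{n+1} = u_n + (h/6)·(k1 + 2k2 + 2k3 + k4).
x=0.000000, u=-2.230000:
  k1 = f(0.000000, -2.230000) = 1.820900
  k2 = f(0.070000, -2.102537) = 1.587643
  k3 = f(0.070000, -2.118865) = 1.617523
  k4 = f(0.140000, -2.003547) = 1.406491
  u ← -2.230000 + (0.14/6)·(k1 + 2k2 + 2k3 + k4) = -2.005120
u(0.14) ≈ -2.0051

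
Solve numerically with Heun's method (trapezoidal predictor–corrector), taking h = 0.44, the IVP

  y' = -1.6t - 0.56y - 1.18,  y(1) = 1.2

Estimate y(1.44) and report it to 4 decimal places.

Heun: k1 = f(t_n, y_n); k2 = f(t_n + h, y_n + h·k1); y_{n+1} = y_n + (h/2)·(k1 + k2).
t=1.000000, y=1.200000:
  k1 = f(1.000000, 1.200000) = -3.452000
  k2 = f(1.440000, -0.318880) = -3.305427
  y ← 1.200000 + (0.44/2)·(-3.452000 + (-3.305427)) = -0.286634
y(1.44) ≈ -0.2866

-0.2866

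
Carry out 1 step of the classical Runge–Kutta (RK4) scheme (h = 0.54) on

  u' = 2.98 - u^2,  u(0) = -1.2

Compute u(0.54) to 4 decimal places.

RK4: k1 = f(x_n, u_n); k2 = f(x_n + h/2, u_n + (h/2)·k1); k3 = f(x_n + h/2, u_n + (h/2)·k2); k4 = f(x_n + h, u_n + h·k3); u_{n+1} = u_n + (h/6)·(k1 + 2k2 + 2k3 + k4).
x=0.000000, u=-1.200000:
  k1 = f(0.000000, -1.200000) = 1.540000
  k2 = f(0.270000, -0.784200) = 2.365030
  k3 = f(0.270000, -0.561442) = 2.664783
  k4 = f(0.540000, 0.238983) = 2.922887
  u ← -1.200000 + (0.54/6)·(k1 + 2k2 + 2k3 + k4) = 0.107026
u(0.54) ≈ 0.1070

0.1070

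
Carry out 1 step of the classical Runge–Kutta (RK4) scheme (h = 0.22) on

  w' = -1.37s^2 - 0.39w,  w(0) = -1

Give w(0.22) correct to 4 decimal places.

RK4: k1 = f(s_n, w_n); k2 = f(s_n + h/2, w_n + (h/2)·k1); k3 = f(s_n + h/2, w_n + (h/2)·k2); k4 = f(s_n + h, w_n + h·k3); w_{n+1} = w_n + (h/6)·(k1 + 2k2 + 2k3 + k4).
s=0.000000, w=-1.000000:
  k1 = f(0.000000, -1.000000) = 0.390000
  k2 = f(0.110000, -0.957100) = 0.356692
  k3 = f(0.110000, -0.960764) = 0.358121
  k4 = f(0.220000, -0.921213) = 0.292965
  w ← -1.000000 + (0.22/6)·(k1 + 2k2 + 2k3 + k4) = -0.922538
w(0.22) ≈ -0.9225

-0.9225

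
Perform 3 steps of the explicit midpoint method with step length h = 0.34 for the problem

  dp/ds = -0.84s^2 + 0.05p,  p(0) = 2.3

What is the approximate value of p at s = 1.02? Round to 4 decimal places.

2.1285

Midpoint: k1 = f(s_n, p_n); k2 = f(s_n + h/2, p_n + (h/2)·k1); p_{n+1} = p_n + h·k2.
s=0.000000, p=2.300000:
  k1 = f(0.000000, 2.300000) = 0.115000
  k2 = f(0.170000, 2.319550) = 0.091702
  p ← 2.300000 + 0.34·0.091702 = 2.331179
s=0.340000, p=2.331179:
  k1 = f(0.340000, 2.331179) = 0.019455
  k2 = f(0.510000, 2.334486) = -0.101760
  p ← 2.331179 + 0.34·(-0.101760) = 2.296580
s=0.680000, p=2.296580:
  k1 = f(0.680000, 2.296580) = -0.273587
  k2 = f(0.850000, 2.250070) = -0.494396
  p ← 2.296580 + 0.34·(-0.494396) = 2.128485
p(1.02) ≈ 2.1285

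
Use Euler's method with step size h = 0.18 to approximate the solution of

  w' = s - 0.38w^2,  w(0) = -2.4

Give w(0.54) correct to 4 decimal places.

-3.9736

Euler: w_{n+1} = w_n + h·f(s_n, w_n).
s=0.000000, w=-2.400000: f=-2.188800 → w ← -2.400000 + 0.18·(-2.188800) = -2.793984
s=0.180000, w=-2.793984: f=-2.786412 → w ← -2.793984 + 0.18·(-2.786412) = -3.295538
s=0.360000, w=-3.295538: f=-3.767017 → w ← -3.295538 + 0.18·(-3.767017) = -3.973601
w(0.54) ≈ -3.9736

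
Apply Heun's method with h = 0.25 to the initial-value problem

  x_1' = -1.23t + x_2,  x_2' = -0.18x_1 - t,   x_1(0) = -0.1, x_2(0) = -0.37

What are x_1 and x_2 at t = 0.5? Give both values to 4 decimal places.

Heun on (x_1,x_2): k1 = f(t_n, state_n); k2 = f(t_n + h, state_n + h·k1); state_{n+1} = state_n + (h/2)·(k1 + k2).
0.000000: (-0.100000, -0.370000)
  k1 = (-0.370000, 0.018000)
  predictor → (-0.192500, -0.365500)
  k2 = (-0.673000, -0.215350)
  → (-0.230375, -0.394669)
0.250000: (-0.230375, -0.394669)
  k1 = (-0.702169, -0.208533)
  predictor → (-0.405917, -0.446802)
  k2 = (-1.061802, -0.426935)
  → (-0.450871, -0.474102)
(x_1(0.5), x_2(0.5)) ≈ (-0.4509, -0.4741)

-0.4509, -0.4741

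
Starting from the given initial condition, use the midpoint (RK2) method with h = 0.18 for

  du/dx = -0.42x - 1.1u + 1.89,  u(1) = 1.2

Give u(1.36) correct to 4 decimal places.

Midpoint: k1 = f(x_n, u_n); k2 = f(x_n + h/2, u_n + (h/2)·k1); u_{n+1} = u_n + h·k2.
x=1.000000, u=1.200000:
  k1 = f(1.000000, 1.200000) = 0.150000
  k2 = f(1.090000, 1.213500) = 0.097350
  u ← 1.200000 + 0.18·0.097350 = 1.217523
x=1.180000, u=1.217523:
  k1 = f(1.180000, 1.217523) = 0.055125
  k2 = f(1.270000, 1.222484) = 0.011867
  u ← 1.217523 + 0.18·0.011867 = 1.219659
u(1.36) ≈ 1.2197

1.2197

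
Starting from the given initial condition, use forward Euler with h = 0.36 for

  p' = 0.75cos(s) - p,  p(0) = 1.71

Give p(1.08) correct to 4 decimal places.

0.9236

Euler: p_{n+1} = p_n + h·f(s_n, p_n).
s=0.000000, p=1.710000: f=-0.960000 → p ← 1.710000 + 0.36·(-0.960000) = 1.364400
s=0.360000, p=1.364400: f=-0.662477 → p ← 1.364400 + 0.36·(-0.662477) = 1.125908
s=0.720000, p=1.125908: f=-0.562054 → p ← 1.125908 + 0.36·(-0.562054) = 0.923569
p(1.08) ≈ 0.9236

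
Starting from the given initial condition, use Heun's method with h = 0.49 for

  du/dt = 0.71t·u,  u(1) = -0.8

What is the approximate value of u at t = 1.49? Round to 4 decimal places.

Heun: k1 = f(t_n, u_n); k2 = f(t_n + h, u_n + h·k1); u_{n+1} = u_n + (h/2)·(k1 + k2).
t=1.000000, u=-0.800000:
  k1 = f(1.000000, -0.800000) = -0.568000
  k2 = f(1.490000, -1.078320) = -1.140755
  u ← -0.800000 + (0.49/2)·(-0.568000 + (-1.140755)) = -1.218645
u(1.49) ≈ -1.2186

-1.2186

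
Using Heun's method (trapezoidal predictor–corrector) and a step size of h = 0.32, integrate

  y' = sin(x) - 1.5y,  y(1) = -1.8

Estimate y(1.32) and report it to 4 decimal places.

Heun: k1 = f(x_n, y_n); k2 = f(x_n + h, y_n + h·k1); y_{n+1} = y_n + (h/2)·(k1 + k2).
x=1.000000, y=-1.800000:
  k1 = f(1.000000, -1.800000) = 3.541471
  k2 = f(1.320000, -0.666729) = 1.968809
  y ← -1.800000 + (0.32/2)·(3.541471 + 1.968809) = -0.918355
y(1.32) ≈ -0.9184

-0.9184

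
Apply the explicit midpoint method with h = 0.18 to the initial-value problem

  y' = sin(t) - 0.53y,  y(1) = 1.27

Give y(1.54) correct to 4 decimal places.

1.3997

Midpoint: k1 = f(t_n, y_n); k2 = f(t_n + h/2, y_n + (h/2)·k1); y_{n+1} = y_n + h·k2.
t=1.000000, y=1.270000:
  k1 = f(1.000000, 1.270000) = 0.168371
  k2 = f(1.090000, 1.285153) = 0.205496
  y ← 1.270000 + 0.18·0.205496 = 1.306989
t=1.180000, y=1.306989:
  k1 = f(1.180000, 1.306989) = 0.231902
  k2 = f(1.270000, 1.327860) = 0.251335
  y ← 1.306989 + 0.18·0.251335 = 1.352229
t=1.360000, y=1.352229:
  k1 = f(1.360000, 1.352229) = 0.261183
  k2 = f(1.450000, 1.375736) = 0.263573
  y ← 1.352229 + 0.18·0.263573 = 1.399673
y(1.54) ≈ 1.3997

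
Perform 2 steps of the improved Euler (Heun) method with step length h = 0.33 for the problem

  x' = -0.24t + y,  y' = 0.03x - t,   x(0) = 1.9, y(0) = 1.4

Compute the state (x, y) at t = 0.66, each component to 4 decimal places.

Heun on (x,y): k1 = f(t_n, state_n); k2 = f(t_n + h, state_n + h·k1); state_{n+1} = state_n + (h/2)·(k1 + k2).
0.000000: (1.900000, 1.400000)
  k1 = (1.400000, 0.057000)
  predictor → (2.362000, 1.418810)
  k2 = (1.339610, -0.259140)
  → (2.352036, 1.366647)
0.330000: (2.352036, 1.366647)
  k1 = (1.287447, -0.259439)
  predictor → (2.776893, 1.281032)
  k2 = (1.122632, -0.576693)
  → (2.749699, 1.228685)
(x(0.66), y(0.66)) ≈ (2.7497, 1.2287)

2.7497, 1.2287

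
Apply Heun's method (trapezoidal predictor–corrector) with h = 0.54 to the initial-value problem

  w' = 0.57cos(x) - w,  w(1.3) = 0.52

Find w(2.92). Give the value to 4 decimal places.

-0.1727

Heun: k1 = f(x_n, w_n); k2 = f(x_n + h, w_n + h·k1); w_{n+1} = w_n + (h/2)·(k1 + k2).
x=1.300000, w=0.520000:
  k1 = f(1.300000, 0.520000) = -0.367526
  k2 = f(1.840000, 0.321536) = -0.473136
  w ← 0.520000 + (0.54/2)·(-0.367526 + (-0.473136)) = 0.293021
x=1.840000, w=0.293021:
  k1 = f(1.840000, 0.293021) = -0.444621
  k2 = f(2.380000, 0.052926) = -0.465457
  w ← 0.293021 + (0.54/2)·(-0.444621 + (-0.465457)) = 0.047301
x=2.380000, w=0.047301:
  k1 = f(2.380000, 0.047301) = -0.459831
  k2 = f(2.920000, -0.201008) = -0.355054
  w ← 0.047301 + (0.54/2)·(-0.459831 + (-0.355054)) = -0.172719
w(2.92) ≈ -0.1727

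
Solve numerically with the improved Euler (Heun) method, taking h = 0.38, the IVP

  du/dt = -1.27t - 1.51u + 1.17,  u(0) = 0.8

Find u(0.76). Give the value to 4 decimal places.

Heun: k1 = f(t_n, u_n); k2 = f(t_n + h, u_n + h·k1); u_{n+1} = u_n + (h/2)·(k1 + k2).
t=0.000000, u=0.800000:
  k1 = f(0.000000, 0.800000) = -0.038000
  k2 = f(0.380000, 0.785560) = -0.498796
  u ← 0.800000 + (0.38/2)·(-0.038000 + (-0.498796)) = 0.698009
t=0.380000, u=0.698009:
  k1 = f(0.380000, 0.698009) = -0.366593
  k2 = f(0.760000, 0.558703) = -0.638842
  u ← 0.698009 + (0.38/2)·(-0.366593 + (-0.638842)) = 0.506976
u(0.76) ≈ 0.5070

0.5070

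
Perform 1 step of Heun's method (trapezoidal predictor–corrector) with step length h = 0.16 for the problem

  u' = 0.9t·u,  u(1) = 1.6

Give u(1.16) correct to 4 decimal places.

1.8681

Heun: k1 = f(t_n, u_n); k2 = f(t_n + h, u_n + h·k1); u_{n+1} = u_n + (h/2)·(k1 + k2).
t=1.000000, u=1.600000:
  k1 = f(1.000000, 1.600000) = 1.440000
  k2 = f(1.160000, 1.830400) = 1.910938
  u ← 1.600000 + (0.16/2)·(1.440000 + 1.910938) = 1.868075
u(1.16) ≈ 1.8681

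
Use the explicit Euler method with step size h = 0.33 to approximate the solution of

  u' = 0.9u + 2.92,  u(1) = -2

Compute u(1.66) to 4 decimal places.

Euler: u_{n+1} = u_n + h·f(x_n, u_n).
x=1.000000, u=-2.000000: f=1.120000 → u ← -2.000000 + 0.33·1.120000 = -1.630400
x=1.330000, u=-1.630400: f=1.452640 → u ← -1.630400 + 0.33·1.452640 = -1.151029
u(1.66) ≈ -1.1510

-1.1510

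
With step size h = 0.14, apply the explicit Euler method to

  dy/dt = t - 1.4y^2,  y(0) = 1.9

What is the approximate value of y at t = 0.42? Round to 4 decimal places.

Euler: y_{n+1} = y_n + h·f(t_n, y_n).
t=0.000000, y=1.900000: f=-5.054000 → y ← 1.900000 + 0.14·(-5.054000) = 1.192440
t=0.140000, y=1.192440: f=-1.850678 → y ← 1.192440 + 0.14·(-1.850678) = 0.933345
t=0.280000, y=0.933345: f=-0.939586 → y ← 0.933345 + 0.14·(-0.939586) = 0.801803
y(0.42) ≈ 0.8018

0.8018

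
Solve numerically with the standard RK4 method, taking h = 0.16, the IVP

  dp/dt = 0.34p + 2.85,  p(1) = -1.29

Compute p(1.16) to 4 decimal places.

RK4: k1 = f(t_n, p_n); k2 = f(t_n + h/2, p_n + (h/2)·k1); k3 = f(t_n + h/2, p_n + (h/2)·k2); k4 = f(t_n + h, p_n + h·k3); p_{n+1} = p_n + (h/6)·(k1 + 2k2 + 2k3 + k4).
t=1.000000, p=-1.290000:
  k1 = f(1.000000, -1.290000) = 2.411400
  k2 = f(1.080000, -1.097088) = 2.476990
  k3 = f(1.080000, -1.091841) = 2.478774
  k4 = f(1.160000, -0.893396) = 2.546245
  p ← -1.290000 + (0.16/6)·(k1 + 2k2 + 2k3 + k4) = -0.893489
p(1.16) ≈ -0.8935

-0.8935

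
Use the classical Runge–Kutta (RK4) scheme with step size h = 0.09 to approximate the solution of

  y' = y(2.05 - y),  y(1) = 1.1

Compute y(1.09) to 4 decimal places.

1.1932

RK4: k1 = f(x_n, y_n); k2 = f(x_n + h/2, y_n + (h/2)·k1); k3 = f(x_n + h/2, y_n + (h/2)·k2); k4 = f(x_n + h, y_n + h·k3); y_{n+1} = y_n + (h/6)·(k1 + 2k2 + 2k3 + k4).
x=1.000000, y=1.100000:
  k1 = f(1.000000, 1.100000) = 1.045000
  k2 = f(1.045000, 1.147025) = 1.035735
  k3 = f(1.045000, 1.146608) = 1.035836
  k4 = f(1.090000, 1.193225) = 1.022325
  y ← 1.100000 + (0.09/6)·(k1 + 2k2 + 2k3 + k4) = 1.193157
y(1.09) ≈ 1.1932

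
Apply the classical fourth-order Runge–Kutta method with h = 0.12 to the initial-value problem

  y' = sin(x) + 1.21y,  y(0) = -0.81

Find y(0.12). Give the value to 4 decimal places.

-0.9290

RK4: k1 = f(x_n, y_n); k2 = f(x_n + h/2, y_n + (h/2)·k1); k3 = f(x_n + h/2, y_n + (h/2)·k2); k4 = f(x_n + h, y_n + h·k3); y_{n+1} = y_n + (h/6)·(k1 + 2k2 + 2k3 + k4).
x=0.000000, y=-0.810000:
  k1 = f(0.000000, -0.810000) = -0.980100
  k2 = f(0.060000, -0.868806) = -0.991291
  k3 = f(0.060000, -0.869477) = -0.992104
  k4 = f(0.120000, -0.929052) = -1.004441
  y ← -0.810000 + (0.12/6)·(k1 + 2k2 + 2k3 + k4) = -0.929027
y(0.12) ≈ -0.9290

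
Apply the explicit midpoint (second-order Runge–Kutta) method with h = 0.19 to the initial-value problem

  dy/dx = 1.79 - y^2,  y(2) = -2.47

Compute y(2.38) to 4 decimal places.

-7.8153

Midpoint: k1 = f(x_n, y_n); k2 = f(x_n + h/2, y_n + (h/2)·k1); y_{n+1} = y_n + h·k2.
x=2.000000, y=-2.470000:
  k1 = f(2.000000, -2.470000) = -4.310900
  k2 = f(2.095000, -2.879536) = -6.501725
  y ← -2.470000 + 0.19·(-6.501725) = -3.705328
x=2.190000, y=-3.705328:
  k1 = f(2.190000, -3.705328) = -11.939453
  k2 = f(2.285000, -4.839576) = -21.631494
  y ← -3.705328 + 0.19·(-21.631494) = -7.815311
y(2.38) ≈ -7.8153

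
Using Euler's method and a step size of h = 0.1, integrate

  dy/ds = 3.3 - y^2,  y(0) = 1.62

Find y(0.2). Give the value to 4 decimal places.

Euler: y_{n+1} = y_n + h·f(s_n, y_n).
s=0.000000, y=1.620000: f=0.675600 → y ← 1.620000 + 0.1·0.675600 = 1.687560
s=0.100000, y=1.687560: f=0.452141 → y ← 1.687560 + 0.1·0.452141 = 1.732774
y(0.2) ≈ 1.7328

1.7328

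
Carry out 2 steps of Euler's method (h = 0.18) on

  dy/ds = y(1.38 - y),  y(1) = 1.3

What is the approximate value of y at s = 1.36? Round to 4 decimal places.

Euler: y_{n+1} = y_n + h·f(s_n, y_n).
s=1.000000, y=1.300000: f=0.104000 → y ← 1.300000 + 0.18·0.104000 = 1.318720
s=1.180000, y=1.318720: f=0.080811 → y ← 1.318720 + 0.18·0.080811 = 1.333266
y(1.36) ≈ 1.3333

1.3333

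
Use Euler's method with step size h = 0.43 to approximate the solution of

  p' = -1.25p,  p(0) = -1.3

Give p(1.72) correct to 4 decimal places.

Euler: p_{n+1} = p_n + h·f(x_n, p_n).
x=0.000000, p=-1.300000: f=1.625000 → p ← -1.300000 + 0.43·1.625000 = -0.601250
x=0.430000, p=-0.601250: f=0.751563 → p ← -0.601250 + 0.43·0.751563 = -0.278078
x=0.860000, p=-0.278078: f=0.347598 → p ← -0.278078 + 0.43·0.347598 = -0.128611
x=1.290000, p=-0.128611: f=0.160764 → p ← -0.128611 + 0.43·0.160764 = -0.059483
p(1.72) ≈ -0.0595

-0.0595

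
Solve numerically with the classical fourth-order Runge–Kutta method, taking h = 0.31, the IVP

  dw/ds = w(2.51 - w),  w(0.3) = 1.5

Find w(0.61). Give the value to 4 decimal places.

1.9170

RK4: k1 = f(s_n, w_n); k2 = f(s_n + h/2, w_n + (h/2)·k1); k3 = f(s_n + h/2, w_n + (h/2)·k2); k4 = f(s_n + h, w_n + h·k3); w_{n+1} = w_n + (h/6)·(k1 + 2k2 + 2k3 + k4).
s=0.300000, w=1.500000:
  k1 = f(0.300000, 1.500000) = 1.515000
  k2 = f(0.455000, 1.734825) = 1.344793
  k3 = f(0.455000, 1.708443) = 1.369415
  k4 = f(0.610000, 1.924519) = 1.126770
  w ← 1.500000 + (0.31/6)·(k1 + 2k2 + 2k3 + k4) = 1.916960
w(0.61) ≈ 1.9170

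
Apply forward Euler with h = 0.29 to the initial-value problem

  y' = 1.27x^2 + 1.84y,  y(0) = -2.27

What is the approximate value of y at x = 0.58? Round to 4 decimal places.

-5.3079

Euler: y_{n+1} = y_n + h·f(x_n, y_n).
x=0.000000, y=-2.270000: f=-4.176800 → y ← -2.270000 + 0.29·(-4.176800) = -3.481272
x=0.290000, y=-3.481272: f=-6.298733 → y ← -3.481272 + 0.29·(-6.298733) = -5.307905
y(0.58) ≈ -5.3079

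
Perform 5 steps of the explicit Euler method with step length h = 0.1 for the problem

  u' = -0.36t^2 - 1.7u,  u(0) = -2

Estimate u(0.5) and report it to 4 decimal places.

-0.7975

Euler: u_{n+1} = u_n + h·f(t_n, u_n).
t=0.000000, u=-2.000000: f=3.400000 → u ← -2.000000 + 0.1·3.400000 = -1.660000
t=0.100000, u=-1.660000: f=2.818400 → u ← -1.660000 + 0.1·2.818400 = -1.378160
t=0.200000, u=-1.378160: f=2.328472 → u ← -1.378160 + 0.1·2.328472 = -1.145313
t=0.300000, u=-1.145313: f=1.914632 → u ← -1.145313 + 0.1·1.914632 = -0.953850
t=0.400000, u=-0.953850: f=1.563944 → u ← -0.953850 + 0.1·1.563944 = -0.797455
u(0.5) ≈ -0.7975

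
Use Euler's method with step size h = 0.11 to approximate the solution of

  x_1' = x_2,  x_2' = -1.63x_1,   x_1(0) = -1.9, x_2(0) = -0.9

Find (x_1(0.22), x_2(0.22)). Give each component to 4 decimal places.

-2.0605, -0.2009

Euler on (x_1,x_2): x_1_{n+1} = x_1_n + h·x_1', x_2_{n+1} = x_2_n + h·x_2'.
0.000000: (-1.900000, -0.900000); f=(-0.900000, 3.097000) → (-1.999000, -0.559330)
0.110000: (-1.999000, -0.559330); f=(-0.559330, 3.258370) → (-2.060526, -0.200909)
(x_1(0.22), x_2(0.22)) ≈ (-2.0605, -0.2009)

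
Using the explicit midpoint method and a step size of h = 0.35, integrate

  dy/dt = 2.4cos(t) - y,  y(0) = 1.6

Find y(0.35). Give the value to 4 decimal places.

1.8182

Midpoint: k1 = f(t_n, y_n); k2 = f(t_n + h/2, y_n + (h/2)·k1); y_{n+1} = y_n + h·k2.
t=0.000000, y=1.600000:
  k1 = f(0.000000, 1.600000) = 0.800000
  k2 = f(0.175000, 1.740000) = 0.623344
  y ← 1.600000 + 0.35·0.623344 = 1.818170
y(0.35) ≈ 1.8182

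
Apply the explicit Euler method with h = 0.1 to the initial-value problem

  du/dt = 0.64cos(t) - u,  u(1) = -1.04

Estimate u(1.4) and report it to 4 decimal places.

-0.5956

Euler: u_{n+1} = u_n + h·f(t_n, u_n).
t=1.000000, u=-1.040000: f=1.385793 → u ← -1.040000 + 0.1·1.385793 = -0.901421
t=1.100000, u=-0.901421: f=1.191722 → u ← -0.901421 + 0.1·1.191722 = -0.782248
t=1.200000, u=-0.782248: f=1.014157 → u ← -0.782248 + 0.1·1.014157 = -0.680833
t=1.300000, u=-0.680833: f=0.852032 → u ← -0.680833 + 0.1·0.852032 = -0.595630
u(1.4) ≈ -0.5956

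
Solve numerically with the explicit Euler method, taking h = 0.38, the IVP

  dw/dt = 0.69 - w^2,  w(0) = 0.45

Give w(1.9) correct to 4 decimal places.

0.8257

Euler: w_{n+1} = w_n + h·f(t_n, w_n).
t=0.000000, w=0.450000: f=0.487500 → w ← 0.450000 + 0.38·0.487500 = 0.635250
t=0.380000, w=0.635250: f=0.286457 → w ← 0.635250 + 0.38·0.286457 = 0.744104
t=0.760000, w=0.744104: f=0.136309 → w ← 0.744104 + 0.38·0.136309 = 0.795901
t=1.140000, w=0.795901: f=0.056541 → w ← 0.795901 + 0.38·0.056541 = 0.817387
t=1.520000, w=0.817387: f=0.021879 → w ← 0.817387 + 0.38·0.021879 = 0.825701
w(1.9) ≈ 0.8257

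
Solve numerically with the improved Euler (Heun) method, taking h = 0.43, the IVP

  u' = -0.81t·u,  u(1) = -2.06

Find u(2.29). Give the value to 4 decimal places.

-0.4308

Heun: k1 = f(t_n, u_n); k2 = f(t_n + h, u_n + h·k1); u_{n+1} = u_n + (h/2)·(k1 + k2).
t=1.000000, u=-2.060000:
  k1 = f(1.000000, -2.060000) = 1.668600
  k2 = f(1.430000, -1.342502) = 1.555020
  u ← -2.060000 + (0.43/2)·(1.668600 + 1.555020) = -1.366922
t=1.430000, u=-1.366922:
  k1 = f(1.430000, -1.366922) = 1.583305
  k2 = f(1.860000, -0.686100) = 1.033679
  u ← -1.366922 + (0.43/2)·(1.583305 + 1.033679) = -0.804270
t=1.860000, u=-0.804270:
  k1 = f(1.860000, -0.804270) = 1.211713
  k2 = f(2.290000, -0.283233) = 0.525370
  u ← -0.804270 + (0.43/2)·(1.211713 + 0.525370) = -0.430797
u(2.29) ≈ -0.4308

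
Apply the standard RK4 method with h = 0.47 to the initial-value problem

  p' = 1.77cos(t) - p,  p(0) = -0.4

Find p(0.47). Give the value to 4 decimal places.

RK4: k1 = f(t_n, p_n); k2 = f(t_n + h/2, p_n + (h/2)·k1); k3 = f(t_n + h/2, p_n + (h/2)·k2); k4 = f(t_n + h, p_n + h·k3); p_{n+1} = p_n + (h/6)·(k1 + 2k2 + 2k3 + k4).
t=0.000000, p=-0.400000:
  k1 = f(0.000000, -0.400000) = 2.170000
  k2 = f(0.235000, 0.109950) = 1.611400
  k3 = f(0.235000, -0.021321) = 1.742671
  k4 = f(0.470000, 0.419056) = 1.159020
  p ← -0.400000 + (0.47/6)·(k1 + 2k2 + 2k3 + k4) = 0.386244
p(0.47) ≈ 0.3862

0.3862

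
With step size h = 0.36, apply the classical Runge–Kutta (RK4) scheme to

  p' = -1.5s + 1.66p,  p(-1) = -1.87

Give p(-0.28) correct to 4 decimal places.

-4.6966

RK4: k1 = f(s_n, p_n); k2 = f(s_n + h/2, p_n + (h/2)·k1); k3 = f(s_n + h/2, p_n + (h/2)·k2); k4 = f(s_n + h, p_n + h·k3); p_{n+1} = p_n + (h/6)·(k1 + 2k2 + 2k3 + k4).
s=-1.000000, p=-1.870000:
  k1 = f(-1.000000, -1.870000) = -1.604200
  k2 = f(-0.820000, -2.158756) = -2.353535
  k3 = f(-0.820000, -2.293636) = -2.577436
  k4 = f(-0.640000, -2.797877) = -3.684476
  p ← -1.870000 + (0.36/6)·(k1 + 2k2 + 2k3 + k4) = -2.779037
s=-0.640000, p=-2.779037:
  k1 = f(-0.640000, -2.779037) = -3.653202
  k2 = f(-0.460000, -3.436613) = -5.014778
  k3 = f(-0.460000, -3.681697) = -5.421617
  k4 = f(-0.280000, -4.730819) = -7.433160
  p ← -2.779037 + (0.36/6)·(k1 + 2k2 + 2k3 + k4) = -4.696586
p(-0.28) ≈ -4.6966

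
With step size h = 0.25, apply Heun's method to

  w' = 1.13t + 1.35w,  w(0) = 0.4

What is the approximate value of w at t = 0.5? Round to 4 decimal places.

Heun: k1 = f(t_n, w_n); k2 = f(t_n + h, w_n + h·k1); w_{n+1} = w_n + (h/2)·(k1 + k2).
t=0.000000, w=0.400000:
  k1 = f(0.000000, 0.400000) = 0.540000
  k2 = f(0.250000, 0.535000) = 1.004750
  w ← 0.400000 + (0.25/2)·(0.540000 + 1.004750) = 0.593094
t=0.250000, w=0.593094:
  k1 = f(0.250000, 0.593094) = 1.083177
  k2 = f(0.500000, 0.863888) = 1.731249
  w ← 0.593094 + (0.25/2)·(1.083177 + 1.731249) = 0.944897
w(0.5) ≈ 0.9449

0.9449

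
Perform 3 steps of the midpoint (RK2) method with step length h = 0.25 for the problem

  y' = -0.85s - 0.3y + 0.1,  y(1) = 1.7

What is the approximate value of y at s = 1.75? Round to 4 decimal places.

0.6307

Midpoint: k1 = f(s_n, y_n); k2 = f(s_n + h/2, y_n + (h/2)·k1); y_{n+1} = y_n + h·k2.
s=1.000000, y=1.700000:
  k1 = f(1.000000, 1.700000) = -1.260000
  k2 = f(1.125000, 1.542500) = -1.319000
  y ← 1.700000 + 0.25·(-1.319000) = 1.370250
s=1.250000, y=1.370250:
  k1 = f(1.250000, 1.370250) = -1.373575
  k2 = f(1.375000, 1.198553) = -1.428316
  y ← 1.370250 + 0.25·(-1.428316) = 1.013171
s=1.500000, y=1.013171:
  k1 = f(1.500000, 1.013171) = -1.478951
  k2 = f(1.625000, 0.828302) = -1.529741
  y ← 1.013171 + 0.25·(-1.529741) = 0.630736
y(1.75) ≈ 0.6307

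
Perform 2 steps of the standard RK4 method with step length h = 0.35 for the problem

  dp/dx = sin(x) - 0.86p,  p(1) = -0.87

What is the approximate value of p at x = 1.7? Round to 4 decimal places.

0.0300

RK4: k1 = f(x_n, p_n); k2 = f(x_n + h/2, p_n + (h/2)·k1); k3 = f(x_n + h/2, p_n + (h/2)·k2); k4 = f(x_n + h, p_n + h·k3); p_{n+1} = p_n + (h/6)·(k1 + 2k2 + 2k3 + k4).
x=1.000000, p=-0.870000:
  k1 = f(1.000000, -0.870000) = 1.589671
  k2 = f(1.175000, -0.591808) = 1.431644
  k3 = f(1.175000, -0.619462) = 1.455427
  k4 = f(1.350000, -0.360600) = 1.285840
  p ← -0.870000 + (0.35/6)·(k1 + 2k2 + 2k3 + k4) = -0.365437
x=1.350000, p=-0.365437:
  k1 = f(1.350000, -0.365437) = 1.289999
  k2 = f(1.525000, -0.139687) = 1.119082
  k3 = f(1.525000, -0.169597) = 1.144805
  k4 = f(1.700000, 0.035245) = 0.961354
  p ← -0.365437 + (0.35/6)·(k1 + 2k2 + 2k3 + k4) = 0.030012
p(1.7) ≈ 0.0300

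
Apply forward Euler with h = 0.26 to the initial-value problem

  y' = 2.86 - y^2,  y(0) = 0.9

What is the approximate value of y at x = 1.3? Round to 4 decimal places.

1.6911

Euler: y_{n+1} = y_n + h·f(x_n, y_n).
x=0.000000, y=0.900000: f=2.050000 → y ← 0.900000 + 0.26·2.050000 = 1.433000
x=0.260000, y=1.433000: f=0.806511 → y ← 1.433000 + 0.26·0.806511 = 1.642693
x=0.520000, y=1.642693: f=0.161560 → y ← 1.642693 + 0.26·0.161560 = 1.684699
x=0.780000, y=1.684699: f=0.021791 → y ← 1.684699 + 0.26·0.021791 = 1.690364
x=1.040000, y=1.690364: f=0.002669 → y ← 1.690364 + 0.26·0.002669 = 1.691058
y(1.3) ≈ 1.6911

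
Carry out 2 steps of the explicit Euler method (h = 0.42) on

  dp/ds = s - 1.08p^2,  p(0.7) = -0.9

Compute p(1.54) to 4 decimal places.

-0.9328

Euler: p_{n+1} = p_n + h·f(s_n, p_n).
s=0.700000, p=-0.900000: f=-0.174800 → p ← -0.900000 + 0.42·(-0.174800) = -0.973416
s=1.120000, p=-0.973416: f=0.096658 → p ← -0.973416 + 0.42·0.096658 = -0.932820
p(1.54) ≈ -0.9328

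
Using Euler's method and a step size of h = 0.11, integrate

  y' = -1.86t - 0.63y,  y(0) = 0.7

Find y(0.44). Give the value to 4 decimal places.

Euler: y_{n+1} = y_n + h·f(t_n, y_n).
t=0.000000, y=0.700000: f=-0.441000 → y ← 0.700000 + 0.11·(-0.441000) = 0.651490
t=0.110000, y=0.651490: f=-0.615039 → y ← 0.651490 + 0.11·(-0.615039) = 0.583836
t=0.220000, y=0.583836: f=-0.777017 → y ← 0.583836 + 0.11·(-0.777017) = 0.498364
t=0.330000, y=0.498364: f=-0.927769 → y ← 0.498364 + 0.11·(-0.927769) = 0.396309
y(0.44) ≈ 0.3963

0.3963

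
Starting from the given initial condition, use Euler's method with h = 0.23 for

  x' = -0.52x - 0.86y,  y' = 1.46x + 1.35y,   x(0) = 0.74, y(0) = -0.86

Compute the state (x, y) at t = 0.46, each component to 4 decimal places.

0.8971, -0.8754

Euler on (x,y): x_{n+1} = x_n + h·x', y_{n+1} = y_n + h·y'.
0.000000: (0.740000, -0.860000); f=(0.354800, -0.080600) → (0.821604, -0.878538)
0.230000: (0.821604, -0.878538); f=(0.328309, 0.013516) → (0.897115, -0.875429)
(x(0.46), y(0.46)) ≈ (0.8971, -0.8754)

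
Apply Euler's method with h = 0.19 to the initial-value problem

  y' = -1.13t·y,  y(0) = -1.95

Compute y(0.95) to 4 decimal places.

Euler: y_{n+1} = y_n + h·f(t_n, y_n).
t=0.000000, y=-1.950000: f=0.000000 → y ← -1.950000 + 0.19·0.000000 = -1.950000
t=0.190000, y=-1.950000: f=0.418665 → y ← -1.950000 + 0.19·0.418665 = -1.870454
t=0.380000, y=-1.870454: f=0.803173 → y ← -1.870454 + 0.19·0.803173 = -1.717851
t=0.570000, y=-1.717851: f=1.106468 → y ← -1.717851 + 0.19·1.106468 = -1.507622
t=0.760000, y=-1.507622: f=1.294746 → y ← -1.507622 + 0.19·1.294746 = -1.261620
y(0.95) ≈ -1.2616

-1.2616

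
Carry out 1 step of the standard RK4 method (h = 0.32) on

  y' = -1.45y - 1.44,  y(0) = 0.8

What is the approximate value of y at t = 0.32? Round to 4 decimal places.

RK4: k1 = f(t_n, y_n); k2 = f(t_n + h/2, y_n + (h/2)·k1); k3 = f(t_n + h/2, y_n + (h/2)·k2); k4 = f(t_n + h, y_n + h·k3); y_{n+1} = y_n + (h/6)·(k1 + 2k2 + 2k3 + k4).
t=0.000000, y=0.800000:
  k1 = f(0.000000, 0.800000) = -2.600000
  k2 = f(0.160000, 0.384000) = -1.996800
  k3 = f(0.160000, 0.480512) = -2.136742
  k4 = f(0.320000, 0.116242) = -1.608552
  y ← 0.800000 + (0.32/6)·(k1 + 2k2 + 2k3 + k4) = 0.134633
y(0.32) ≈ 0.1346

0.1346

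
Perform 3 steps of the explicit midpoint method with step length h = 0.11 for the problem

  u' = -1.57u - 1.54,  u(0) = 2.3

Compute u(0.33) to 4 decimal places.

Midpoint: k1 = f(t_n, u_n); k2 = f(t_n + h/2, u_n + (h/2)·k1); u_{n+1} = u_n + h·k2.
t=0.000000, u=2.300000:
  k1 = f(0.000000, 2.300000) = -5.151000
  k2 = f(0.055000, 2.016695) = -4.706211
  u ← 2.300000 + 0.11·(-4.706211) = 1.782317
t=0.110000, u=1.782317:
  k1 = f(0.110000, 1.782317) = -4.338237
  k2 = f(0.165000, 1.543714) = -3.963631
  u ← 1.782317 + 0.11·(-3.963631) = 1.346317
t=0.220000, u=1.346317:
  k1 = f(0.220000, 1.346317) = -3.653718
  k2 = f(0.275000, 1.145363) = -3.338220
  u ← 1.346317 + 0.11·(-3.338220) = 0.979113
u(0.33) ≈ 0.9791

0.9791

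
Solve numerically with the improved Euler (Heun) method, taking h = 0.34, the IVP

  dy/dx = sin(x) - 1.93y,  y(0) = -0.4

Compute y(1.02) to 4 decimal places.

Heun: k1 = f(x_n, y_n); k2 = f(x_n + h, y_n + h·k1); y_{n+1} = y_n + (h/2)·(k1 + k2).
x=0.000000, y=-0.400000:
  k1 = f(0.000000, -0.400000) = 0.772000
  k2 = f(0.340000, -0.137520) = 0.598901
  y ← -0.400000 + (0.34/2)·(0.772000 + 0.598901) = -0.166947
x=0.340000, y=-0.166947:
  k1 = f(0.340000, -0.166947) = 0.655695
  k2 = f(0.680000, 0.055989) = 0.520734
  y ← -0.166947 + (0.34/2)·(0.655695 + 0.520734) = 0.033046
x=0.680000, y=0.033046:
  k1 = f(0.680000, 0.033046) = 0.565014
  k2 = f(1.020000, 0.225151) = 0.417567
  y ← 0.033046 + (0.34/2)·(0.565014 + 0.417567) = 0.200085
y(1.02) ≈ 0.2001

0.2001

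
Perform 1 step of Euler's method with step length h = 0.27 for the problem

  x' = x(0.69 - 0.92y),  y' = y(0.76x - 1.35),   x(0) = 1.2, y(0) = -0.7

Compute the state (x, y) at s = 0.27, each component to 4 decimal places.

1.6322, -0.6172

Euler on (x,y): x_{n+1} = x_n + h·x', y_{n+1} = y_n + h·y'.
0.000000: (1.200000, -0.700000); f=(1.600800, 0.306600) → (1.632216, -0.617218)
(x(0.27), y(0.27)) ≈ (1.6322, -0.6172)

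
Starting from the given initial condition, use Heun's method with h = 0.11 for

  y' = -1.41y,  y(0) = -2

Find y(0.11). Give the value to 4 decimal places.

-1.7139

Heun: k1 = f(t_n, y_n); k2 = f(t_n + h, y_n + h·k1); y_{n+1} = y_n + (h/2)·(k1 + k2).
t=0.000000, y=-2.000000:
  k1 = f(0.000000, -2.000000) = 2.820000
  k2 = f(0.110000, -1.689800) = 2.382618
  y ← -2.000000 + (0.11/2)·(2.820000 + 2.382618) = -1.713856
y(0.11) ≈ -1.7139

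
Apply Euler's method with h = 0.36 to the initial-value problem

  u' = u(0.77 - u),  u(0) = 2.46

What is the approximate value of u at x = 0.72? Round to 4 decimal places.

Euler: u_{n+1} = u_n + h·f(x_n, u_n).
x=0.000000, u=2.460000: f=-4.157400 → u ← 2.460000 + 0.36·(-4.157400) = 0.963336
x=0.360000, u=0.963336: f=-0.186248 → u ← 0.963336 + 0.36·(-0.186248) = 0.896287
u(0.72) ≈ 0.8963

0.8963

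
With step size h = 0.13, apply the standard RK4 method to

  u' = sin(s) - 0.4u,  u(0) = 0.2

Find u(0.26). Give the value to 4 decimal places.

RK4: k1 = f(s_n, u_n); k2 = f(s_n + h/2, u_n + (h/2)·k1); k3 = f(s_n + h/2, u_n + (h/2)·k2); k4 = f(s_n + h, u_n + h·k3); u_{n+1} = u_n + (h/6)·(k1 + 2k2 + 2k3 + k4).
s=0.000000, u=0.200000:
  k1 = f(0.000000, 0.200000) = -0.080000
  k2 = f(0.065000, 0.194800) = -0.012966
  k3 = f(0.065000, 0.199157) = -0.014709
  k4 = f(0.130000, 0.198088) = 0.050399
  u ← 0.200000 + (0.13/6)·(k1 + 2k2 + 2k3 + k4) = 0.198159
s=0.130000, u=0.198159:
  k1 = f(0.130000, 0.198159) = 0.050370
  k2 = f(0.195000, 0.201433) = 0.113193
  k3 = f(0.195000, 0.205517) = 0.111560
  k4 = f(0.260000, 0.212662) = 0.172016
  u ← 0.198159 + (0.13/6)·(k1 + 2k2 + 2k3 + k4) = 0.212717
u(0.26) ≈ 0.2127

0.2127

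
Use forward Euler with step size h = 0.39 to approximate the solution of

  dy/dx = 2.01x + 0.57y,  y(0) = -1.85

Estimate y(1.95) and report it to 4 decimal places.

-1.2316

Euler: y_{n+1} = y_n + h·f(x_n, y_n).
x=0.000000, y=-1.850000: f=-1.054500 → y ← -1.850000 + 0.39·(-1.054500) = -2.261255
x=0.390000, y=-2.261255: f=-0.505015 → y ← -2.261255 + 0.39·(-0.505015) = -2.458211
x=0.780000, y=-2.458211: f=0.166620 → y ← -2.458211 + 0.39·0.166620 = -2.393229
x=1.170000, y=-2.393229: f=0.987559 → y ← -2.393229 + 0.39·0.987559 = -2.008081
x=1.560000, y=-2.008081: f=1.990994 → y ← -2.008081 + 0.39·1.990994 = -1.231594
y(1.95) ≈ -1.2316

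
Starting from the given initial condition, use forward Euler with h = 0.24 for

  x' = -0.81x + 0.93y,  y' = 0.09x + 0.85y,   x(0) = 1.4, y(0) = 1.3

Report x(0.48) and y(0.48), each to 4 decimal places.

1.4984, 1.9515

Euler on (x,y): x_{n+1} = x_n + h·x', y_{n+1} = y_n + h·y'.
0.000000: (1.400000, 1.300000); f=(0.075000, 1.231000) → (1.418000, 1.595440)
0.240000: (1.418000, 1.595440); f=(0.335179, 1.483744) → (1.498443, 1.951539)
(x(0.48), y(0.48)) ≈ (1.4984, 1.9515)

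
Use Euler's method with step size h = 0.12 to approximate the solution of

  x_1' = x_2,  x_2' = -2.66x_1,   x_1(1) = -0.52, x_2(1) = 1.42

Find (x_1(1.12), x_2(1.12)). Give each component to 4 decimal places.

Euler on (x_1,x_2): x_1_{n+1} = x_1_n + h·x_1', x_2_{n+1} = x_2_n + h·x_2'.
1.000000: (-0.520000, 1.420000); f=(1.420000, 1.383200) → (-0.349600, 1.585984)
(x_1(1.12), x_2(1.12)) ≈ (-0.3496, 1.5860)

-0.3496, 1.5860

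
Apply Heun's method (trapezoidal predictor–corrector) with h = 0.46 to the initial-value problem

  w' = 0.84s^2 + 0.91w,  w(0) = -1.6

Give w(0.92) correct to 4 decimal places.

-3.3468

Heun: k1 = f(s_n, w_n); k2 = f(s_n + h, w_n + h·k1); w_{n+1} = w_n + (h/2)·(k1 + k2).
s=0.000000, w=-1.600000:
  k1 = f(0.000000, -1.600000) = -1.456000
  k2 = f(0.460000, -2.269760) = -1.887738
  w ← -1.600000 + (0.46/2)·(-1.456000 + (-1.887738)) = -2.369060
s=0.460000, w=-2.369060:
  k1 = f(0.460000, -2.369060) = -1.978100
  k2 = f(0.920000, -3.278986) = -2.272901
  w ← -2.369060 + (0.46/2)·(-1.978100 + (-2.272901)) = -3.346790
w(0.92) ≈ -3.3468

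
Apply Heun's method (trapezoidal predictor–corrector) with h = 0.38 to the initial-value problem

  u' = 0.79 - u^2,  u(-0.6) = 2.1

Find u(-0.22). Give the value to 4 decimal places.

1.4626

Heun: k1 = f(t_n, u_n); k2 = f(t_n + h, u_n + h·k1); u_{n+1} = u_n + (h/2)·(k1 + k2).
t=-0.600000, u=2.100000:
  k1 = f(-0.600000, 2.100000) = -3.620000
  k2 = f(-0.220000, 0.724400) = 0.265245
  u ← 2.100000 + (0.38/2)·(-3.620000 + 0.265245) = 1.462596
u(-0.22) ≈ 1.4626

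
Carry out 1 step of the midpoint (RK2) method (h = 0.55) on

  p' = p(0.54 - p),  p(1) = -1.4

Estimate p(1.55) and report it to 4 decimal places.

Midpoint: k1 = f(t_n, p_n); k2 = f(t_n + h/2, p_n + (h/2)·k1); p_{n+1} = p_n + h·k2.
t=1.000000, p=-1.400000:
  k1 = f(1.000000, -1.400000) = -2.716000
  k2 = f(1.275000, -2.146900) = -5.768506
  p ← -1.400000 + 0.55·(-5.768506) = -4.572678
p(1.55) ≈ -4.5727

-4.5727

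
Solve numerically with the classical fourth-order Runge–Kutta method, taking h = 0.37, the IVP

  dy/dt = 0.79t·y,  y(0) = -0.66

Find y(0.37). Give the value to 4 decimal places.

-0.6967

RK4: k1 = f(t_n, y_n); k2 = f(t_n + h/2, y_n + (h/2)·k1); k3 = f(t_n + h/2, y_n + (h/2)·k2); k4 = f(t_n + h, y_n + h·k3); y_{n+1} = y_n + (h/6)·(k1 + 2k2 + 2k3 + k4).
t=0.000000, y=-0.660000:
  k1 = f(0.000000, -0.660000) = 0.000000
  k2 = f(0.185000, -0.660000) = -0.096459
  k3 = f(0.185000, -0.677845) = -0.099067
  k4 = f(0.370000, -0.696655) = -0.203632
  y ← -0.660000 + (0.37/6)·(k1 + 2k2 + 2k3 + k4) = -0.696672
y(0.37) ≈ -0.6967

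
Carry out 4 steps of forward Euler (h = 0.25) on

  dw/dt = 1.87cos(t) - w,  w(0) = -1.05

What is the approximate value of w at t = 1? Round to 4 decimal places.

0.7696

Euler: w_{n+1} = w_n + h·f(t_n, w_n).
t=0.000000, w=-1.050000: f=2.920000 → w ← -1.050000 + 0.25·2.920000 = -0.320000
t=0.250000, w=-0.320000: f=2.131866 → w ← -0.320000 + 0.25·2.131866 = 0.212967
t=0.500000, w=0.212967: f=1.428113 → w ← 0.212967 + 0.25·1.428113 = 0.569995
t=0.750000, w=0.569995: f=0.798263 → w ← 0.569995 + 0.25·0.798263 = 0.769561
w(1) ≈ 0.7696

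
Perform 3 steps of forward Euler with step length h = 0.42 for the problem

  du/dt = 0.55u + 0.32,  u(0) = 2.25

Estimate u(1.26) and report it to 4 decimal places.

Euler: u_{n+1} = u_n + h·f(t_n, u_n).
t=0.000000, u=2.250000: f=1.557500 → u ← 2.250000 + 0.42·1.557500 = 2.904150
t=0.420000, u=2.904150: f=1.917283 → u ← 2.904150 + 0.42·1.917283 = 3.709409
t=0.840000, u=3.709409: f=2.360175 → u ← 3.709409 + 0.42·2.360175 = 4.700682
u(1.26) ≈ 4.7007

4.7007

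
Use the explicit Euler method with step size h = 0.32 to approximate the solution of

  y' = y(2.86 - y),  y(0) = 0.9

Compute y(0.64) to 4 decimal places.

Euler: y_{n+1} = y_n + h·f(s_n, y_n).
s=0.000000, y=0.900000: f=1.764000 → y ← 0.900000 + 0.32·1.764000 = 1.464480
s=0.320000, y=1.464480: f=2.043711 → y ← 1.464480 + 0.32·2.043711 = 2.118468
y(0.64) ≈ 2.1185

2.1185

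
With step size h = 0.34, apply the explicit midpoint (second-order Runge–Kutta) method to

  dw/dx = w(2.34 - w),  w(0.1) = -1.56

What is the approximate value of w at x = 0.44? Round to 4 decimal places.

-5.9123

Midpoint: k1 = f(x_n, w_n); k2 = f(x_n + h/2, w_n + (h/2)·k1); w_{n+1} = w_n + h·k2.
x=0.100000, w=-1.560000:
  k1 = f(0.100000, -1.560000) = -6.084000
  k2 = f(0.270000, -2.594280) = -12.800904
  w ← -1.560000 + 0.34·(-12.800904) = -5.912307
w(0.44) ≈ -5.9123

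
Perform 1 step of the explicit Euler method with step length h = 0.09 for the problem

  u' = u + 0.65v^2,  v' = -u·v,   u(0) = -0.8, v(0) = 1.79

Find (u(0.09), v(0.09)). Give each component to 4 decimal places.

-0.6846, 1.9189

Euler on (u,v): u_{n+1} = u_n + h·u', v_{n+1} = v_n + h·v'.
0.000000: (-0.800000, 1.790000); f=(1.282665, 1.432000) → (-0.684560, 1.918880)
(u(0.09), v(0.09)) ≈ (-0.6846, 1.9189)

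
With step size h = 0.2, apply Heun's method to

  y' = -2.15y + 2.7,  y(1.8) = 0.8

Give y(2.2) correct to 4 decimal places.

1.0558

Heun: k1 = f(s_n, y_n); k2 = f(s_n + h, y_n + h·k1); y_{n+1} = y_n + (h/2)·(k1 + k2).
s=1.800000, y=0.800000:
  k1 = f(1.800000, 0.800000) = 0.980000
  k2 = f(2.000000, 0.996000) = 0.558600
  y ← 0.800000 + (0.2/2)·(0.980000 + 0.558600) = 0.953860
s=2.000000, y=0.953860:
  k1 = f(2.000000, 0.953860) = 0.649201
  k2 = f(2.200000, 1.083700) = 0.370045
  y ← 0.953860 + (0.2/2)·(0.649201 + 0.370045) = 1.055785
y(2.2) ≈ 1.0558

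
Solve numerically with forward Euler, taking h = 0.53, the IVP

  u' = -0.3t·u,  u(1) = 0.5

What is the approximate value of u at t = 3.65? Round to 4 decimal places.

Euler: u_{n+1} = u_n + h·f(t_n, u_n).
t=1.000000, u=0.500000: f=-0.150000 → u ← 0.500000 + 0.53·(-0.150000) = 0.420500
t=1.530000, u=0.420500: f=-0.193009 → u ← 0.420500 + 0.53·(-0.193009) = 0.318205
t=2.060000, u=0.318205: f=-0.196651 → u ← 0.318205 + 0.53·(-0.196651) = 0.213980
t=2.590000, u=0.213980: f=-0.166263 → u ← 0.213980 + 0.53·(-0.166263) = 0.125861
t=3.120000, u=0.125861: f=-0.117806 → u ← 0.125861 + 0.53·(-0.117806) = 0.063424
u(3.65) ≈ 0.0634

0.0634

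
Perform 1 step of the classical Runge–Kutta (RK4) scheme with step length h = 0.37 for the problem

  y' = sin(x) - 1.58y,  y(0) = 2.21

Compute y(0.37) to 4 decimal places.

RK4: k1 = f(x_n, y_n); k2 = f(x_n + h/2, y_n + (h/2)·k1); k3 = f(x_n + h/2, y_n + (h/2)·k2); k4 = f(x_n + h, y_n + h·k3); y_{n+1} = y_n + (h/6)·(k1 + 2k2 + 2k3 + k4).
x=0.000000, y=2.210000:
  k1 = f(0.000000, 2.210000) = -3.491800
  k2 = f(0.185000, 1.564017) = -2.287200
  k3 = f(0.185000, 1.786868) = -2.639305
  k4 = f(0.370000, 1.233457) = -1.587247
  y ← 2.210000 + (0.37/6)·(k1 + 2k2 + 2k3 + k4) = 1.289190
y(0.37) ≈ 1.2892

1.2892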